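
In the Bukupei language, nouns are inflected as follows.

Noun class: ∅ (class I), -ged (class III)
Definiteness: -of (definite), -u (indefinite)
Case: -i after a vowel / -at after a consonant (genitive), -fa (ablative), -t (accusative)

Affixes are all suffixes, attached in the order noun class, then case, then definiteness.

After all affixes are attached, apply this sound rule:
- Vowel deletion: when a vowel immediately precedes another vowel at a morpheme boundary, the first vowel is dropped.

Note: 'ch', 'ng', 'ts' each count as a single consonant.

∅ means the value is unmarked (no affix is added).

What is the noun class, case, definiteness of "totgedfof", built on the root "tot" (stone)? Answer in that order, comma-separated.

class III, ablative, definite

Segment: tot-ged-fa-of.
noun class: -ged → class III.
case: -fa → ablative.
definiteness: -of → definite.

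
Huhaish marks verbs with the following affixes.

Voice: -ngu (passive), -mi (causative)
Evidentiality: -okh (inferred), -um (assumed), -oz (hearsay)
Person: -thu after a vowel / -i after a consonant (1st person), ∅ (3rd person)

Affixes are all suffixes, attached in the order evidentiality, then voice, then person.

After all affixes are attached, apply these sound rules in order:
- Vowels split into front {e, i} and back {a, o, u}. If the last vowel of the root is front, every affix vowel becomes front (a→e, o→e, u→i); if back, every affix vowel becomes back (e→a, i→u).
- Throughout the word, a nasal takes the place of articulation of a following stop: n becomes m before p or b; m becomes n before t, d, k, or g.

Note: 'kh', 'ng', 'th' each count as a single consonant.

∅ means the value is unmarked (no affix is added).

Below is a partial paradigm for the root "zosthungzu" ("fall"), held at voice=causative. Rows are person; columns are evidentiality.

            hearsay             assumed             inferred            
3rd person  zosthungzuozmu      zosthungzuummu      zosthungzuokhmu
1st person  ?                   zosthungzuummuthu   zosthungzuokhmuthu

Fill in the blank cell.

Attach evidentiality hearsay -oz → zosthungzuoz.
Attach voice causative -mi → zosthungzuozmi.
Attach person 1st person -thu (after vowel 'i') → zosthungzuozmithu.
Apply vowel harmony: zosthungzuozmithu → zosthungzuozmuthu.
Nasal assimilation: no change.

zosthungzuozmuthu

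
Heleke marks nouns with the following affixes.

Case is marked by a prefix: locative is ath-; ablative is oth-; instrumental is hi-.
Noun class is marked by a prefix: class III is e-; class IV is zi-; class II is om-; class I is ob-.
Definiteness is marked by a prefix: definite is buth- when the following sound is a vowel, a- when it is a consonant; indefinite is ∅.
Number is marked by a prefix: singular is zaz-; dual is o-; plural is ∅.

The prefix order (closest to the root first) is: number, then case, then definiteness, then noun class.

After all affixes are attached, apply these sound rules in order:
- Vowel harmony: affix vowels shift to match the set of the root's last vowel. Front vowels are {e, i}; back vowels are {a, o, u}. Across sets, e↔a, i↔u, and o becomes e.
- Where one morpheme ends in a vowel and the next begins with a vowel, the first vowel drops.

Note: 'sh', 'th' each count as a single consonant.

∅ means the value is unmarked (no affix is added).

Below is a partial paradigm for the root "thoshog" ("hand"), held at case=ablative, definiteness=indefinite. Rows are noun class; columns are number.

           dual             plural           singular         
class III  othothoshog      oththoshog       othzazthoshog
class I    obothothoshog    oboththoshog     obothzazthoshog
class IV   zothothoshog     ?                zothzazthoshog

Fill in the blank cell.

zoththoshog

number = plural: zero marking, form stays thoshog.
Attach case ablative oth- → oththoshog.
definiteness = indefinite: zero marking, form stays oththoshog.
Attach noun class class IV zi- → zioththoshog.
Apply vowel harmony: zioththoshog → zuoththoshog.
Apply vowel deletion: zuoththoshog → zoththoshog.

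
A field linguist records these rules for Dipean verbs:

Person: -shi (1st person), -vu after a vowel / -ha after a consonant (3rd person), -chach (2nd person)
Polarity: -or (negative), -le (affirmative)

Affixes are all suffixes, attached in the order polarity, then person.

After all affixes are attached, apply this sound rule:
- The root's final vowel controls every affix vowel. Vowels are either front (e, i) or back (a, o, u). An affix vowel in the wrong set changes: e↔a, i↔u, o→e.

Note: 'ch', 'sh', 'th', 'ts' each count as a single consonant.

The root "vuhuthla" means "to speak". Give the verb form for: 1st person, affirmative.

Attach polarity affirmative -le → vuhuthlale.
Attach person 1st person -shi → vuhuthlaleshi.
Apply vowel harmony: vuhuthlaleshi → vuhuthlalashu.

vuhuthlalashu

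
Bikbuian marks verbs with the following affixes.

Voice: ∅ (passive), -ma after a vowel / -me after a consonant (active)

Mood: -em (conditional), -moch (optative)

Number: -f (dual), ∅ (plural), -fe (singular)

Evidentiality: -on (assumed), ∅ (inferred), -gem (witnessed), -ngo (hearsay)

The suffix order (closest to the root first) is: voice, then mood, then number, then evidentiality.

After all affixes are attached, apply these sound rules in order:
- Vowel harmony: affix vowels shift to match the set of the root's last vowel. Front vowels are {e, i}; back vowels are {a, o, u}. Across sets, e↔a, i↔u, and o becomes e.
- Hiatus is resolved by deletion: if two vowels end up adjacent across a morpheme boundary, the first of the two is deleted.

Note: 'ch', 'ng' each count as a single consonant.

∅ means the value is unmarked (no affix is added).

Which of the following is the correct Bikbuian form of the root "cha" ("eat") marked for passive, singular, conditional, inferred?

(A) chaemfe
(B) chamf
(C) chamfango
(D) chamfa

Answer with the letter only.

D

voice = passive: zero marking, form stays cha.
Attach mood conditional -em → chaem.
Attach number singular -fe → chaemfe.
evidentiality = inferred: zero marking, form stays chaemfe.
Apply vowel harmony: chaemfe → chaamfa.
Apply vowel deletion: chaamfa → chamfa.
So the correct form is chamfa, option (D).
(A) chaemfe is wrong: it fails to apply the sound rule(s).
(C) chamfango is wrong: it uses hearsay instead of inferred for evidentiality.
(B) chamf is wrong: it uses dual instead of singular for number.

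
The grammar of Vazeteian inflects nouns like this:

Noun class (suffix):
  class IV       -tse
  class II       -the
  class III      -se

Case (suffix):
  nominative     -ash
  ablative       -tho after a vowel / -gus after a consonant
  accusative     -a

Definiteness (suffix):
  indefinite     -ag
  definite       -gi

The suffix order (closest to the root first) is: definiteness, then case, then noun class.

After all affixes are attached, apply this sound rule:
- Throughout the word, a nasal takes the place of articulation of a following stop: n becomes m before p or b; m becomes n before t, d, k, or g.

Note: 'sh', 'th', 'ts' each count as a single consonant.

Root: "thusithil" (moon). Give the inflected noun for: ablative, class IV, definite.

Attach definiteness definite -gi → thusithilgi.
Attach case ablative -tho (after vowel 'i') → thusithilgitho.
Attach noun class class IV -tse → thusithilgithotse.
Nasal assimilation: no change.

thusithilgithotse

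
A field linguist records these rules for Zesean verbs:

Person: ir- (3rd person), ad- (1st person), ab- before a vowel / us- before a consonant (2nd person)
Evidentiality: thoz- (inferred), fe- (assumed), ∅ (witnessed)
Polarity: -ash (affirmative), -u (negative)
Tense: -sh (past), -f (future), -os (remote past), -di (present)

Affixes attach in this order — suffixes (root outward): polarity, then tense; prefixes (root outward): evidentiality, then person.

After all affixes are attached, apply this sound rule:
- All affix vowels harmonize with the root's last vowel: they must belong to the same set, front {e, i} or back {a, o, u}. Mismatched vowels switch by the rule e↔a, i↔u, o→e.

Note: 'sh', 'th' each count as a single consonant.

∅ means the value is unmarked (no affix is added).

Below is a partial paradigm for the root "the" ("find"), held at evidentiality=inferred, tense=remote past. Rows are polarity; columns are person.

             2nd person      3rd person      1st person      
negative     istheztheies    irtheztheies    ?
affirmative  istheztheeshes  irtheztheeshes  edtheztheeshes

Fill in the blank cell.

Attach polarity negative -u → theu.
Attach evidentiality inferred thoz- → thoztheu.
Attach tense remote past -os → thoztheuos.
Attach person 1st person ad- → adthoztheuos.
Apply vowel harmony: adthoztheuos → edtheztheies.

edtheztheies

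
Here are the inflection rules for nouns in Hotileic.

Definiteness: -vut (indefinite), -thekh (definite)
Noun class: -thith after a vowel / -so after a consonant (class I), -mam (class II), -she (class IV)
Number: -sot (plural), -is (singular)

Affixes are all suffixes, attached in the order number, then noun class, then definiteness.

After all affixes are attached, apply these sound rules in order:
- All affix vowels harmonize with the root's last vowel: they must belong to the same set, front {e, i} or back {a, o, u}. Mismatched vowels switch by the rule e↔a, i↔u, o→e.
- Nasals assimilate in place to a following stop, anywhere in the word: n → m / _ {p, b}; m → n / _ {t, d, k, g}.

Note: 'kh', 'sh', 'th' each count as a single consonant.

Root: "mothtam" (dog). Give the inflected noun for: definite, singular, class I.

mothtamussothakh

Attach number singular -is → mothtamis.
Attach noun class class I -so (after consonant 's') → mothtamisso.
Attach definiteness definite -thekh → mothtamissothekh.
Apply vowel harmony: mothtamissothekh → mothtamussothakh.
Nasal assimilation: no change.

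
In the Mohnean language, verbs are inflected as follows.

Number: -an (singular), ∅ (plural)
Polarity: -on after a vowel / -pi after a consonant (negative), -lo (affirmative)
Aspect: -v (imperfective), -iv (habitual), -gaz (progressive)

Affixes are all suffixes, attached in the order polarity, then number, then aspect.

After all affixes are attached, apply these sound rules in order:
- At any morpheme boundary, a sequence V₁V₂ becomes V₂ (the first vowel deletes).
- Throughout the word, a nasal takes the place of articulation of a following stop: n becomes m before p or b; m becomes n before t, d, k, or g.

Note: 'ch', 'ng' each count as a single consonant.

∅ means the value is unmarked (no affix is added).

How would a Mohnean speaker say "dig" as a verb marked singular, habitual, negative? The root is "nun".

Attach polarity negative -pi (after consonant 'n') → nunpi.
Attach number singular -an → nunpian.
Attach aspect habitual -iv → nunpianiv.
Apply vowel deletion: nunpianiv → nunpaniv.
Apply nasal assimilation: nunpaniv → numpaniv.

numpaniv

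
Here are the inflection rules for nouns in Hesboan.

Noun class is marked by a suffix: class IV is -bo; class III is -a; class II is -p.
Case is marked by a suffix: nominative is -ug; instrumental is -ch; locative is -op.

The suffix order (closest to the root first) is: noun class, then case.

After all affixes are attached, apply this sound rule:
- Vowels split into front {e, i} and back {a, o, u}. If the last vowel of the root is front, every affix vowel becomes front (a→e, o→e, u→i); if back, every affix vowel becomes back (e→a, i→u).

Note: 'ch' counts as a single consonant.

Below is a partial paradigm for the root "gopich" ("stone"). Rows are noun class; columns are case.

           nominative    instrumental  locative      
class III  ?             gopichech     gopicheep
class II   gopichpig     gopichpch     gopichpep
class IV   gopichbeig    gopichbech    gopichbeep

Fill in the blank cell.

gopicheig

Attach noun class class III -a → gopicha.
Attach case nominative -ug → gopichaug.
Apply vowel harmony: gopichaug → gopicheig.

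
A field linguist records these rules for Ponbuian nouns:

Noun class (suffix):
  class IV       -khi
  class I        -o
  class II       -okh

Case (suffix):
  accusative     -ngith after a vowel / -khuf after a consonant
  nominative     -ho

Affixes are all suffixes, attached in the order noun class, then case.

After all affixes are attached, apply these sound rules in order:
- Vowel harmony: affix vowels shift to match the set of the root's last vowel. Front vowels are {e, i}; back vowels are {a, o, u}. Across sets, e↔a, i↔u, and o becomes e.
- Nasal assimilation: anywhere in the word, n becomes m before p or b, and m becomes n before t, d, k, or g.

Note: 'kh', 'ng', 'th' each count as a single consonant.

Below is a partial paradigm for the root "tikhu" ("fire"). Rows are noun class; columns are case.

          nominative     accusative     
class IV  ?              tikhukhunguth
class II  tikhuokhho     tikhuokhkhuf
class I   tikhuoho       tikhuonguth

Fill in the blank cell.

tikhukhuho

Attach noun class class IV -khi → tikhukhi.
Attach case nominative -ho → tikhukhiho.
Apply vowel harmony: tikhukhiho → tikhukhuho.
Nasal assimilation: no change.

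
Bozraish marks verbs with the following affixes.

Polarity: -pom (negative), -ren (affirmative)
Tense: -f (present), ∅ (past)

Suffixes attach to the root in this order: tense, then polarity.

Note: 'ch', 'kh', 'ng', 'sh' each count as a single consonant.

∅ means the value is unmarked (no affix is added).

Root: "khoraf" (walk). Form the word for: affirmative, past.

khorafren

tense = past: zero marking, form stays khoraf.
Attach polarity affirmative -ren → khorafren.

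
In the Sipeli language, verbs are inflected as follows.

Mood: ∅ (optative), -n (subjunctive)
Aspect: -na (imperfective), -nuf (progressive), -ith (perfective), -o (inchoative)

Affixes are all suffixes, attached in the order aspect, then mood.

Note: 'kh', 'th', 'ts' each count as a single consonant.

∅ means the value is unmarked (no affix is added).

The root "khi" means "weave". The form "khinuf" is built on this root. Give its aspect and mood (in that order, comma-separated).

progressive, optative

Segment: khi-nuf.
aspect: -nuf → progressive.
mood: ∅ → optative.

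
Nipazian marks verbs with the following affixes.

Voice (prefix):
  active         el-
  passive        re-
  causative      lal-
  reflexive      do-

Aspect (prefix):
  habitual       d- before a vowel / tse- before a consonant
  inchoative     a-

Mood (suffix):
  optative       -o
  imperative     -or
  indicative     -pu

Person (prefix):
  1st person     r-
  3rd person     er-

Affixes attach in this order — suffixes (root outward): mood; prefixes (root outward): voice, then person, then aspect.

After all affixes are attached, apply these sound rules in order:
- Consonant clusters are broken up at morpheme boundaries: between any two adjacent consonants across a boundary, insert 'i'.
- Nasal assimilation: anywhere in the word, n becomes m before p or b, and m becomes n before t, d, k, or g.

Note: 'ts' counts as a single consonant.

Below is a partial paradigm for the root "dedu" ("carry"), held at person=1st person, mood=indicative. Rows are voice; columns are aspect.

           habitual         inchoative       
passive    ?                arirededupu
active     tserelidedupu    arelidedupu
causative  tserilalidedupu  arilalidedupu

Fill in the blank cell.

tserirededupu

Attach voice passive re- → rededu.
Attach person 1st person r- → rrededu.
Attach mood indicative -pu → rrededupu.
Attach aspect habitual tse- (before consonant 'r') → tserrededupu.
Apply epenthesis: tserrededupu → tserirededupu.
Nasal assimilation: no change.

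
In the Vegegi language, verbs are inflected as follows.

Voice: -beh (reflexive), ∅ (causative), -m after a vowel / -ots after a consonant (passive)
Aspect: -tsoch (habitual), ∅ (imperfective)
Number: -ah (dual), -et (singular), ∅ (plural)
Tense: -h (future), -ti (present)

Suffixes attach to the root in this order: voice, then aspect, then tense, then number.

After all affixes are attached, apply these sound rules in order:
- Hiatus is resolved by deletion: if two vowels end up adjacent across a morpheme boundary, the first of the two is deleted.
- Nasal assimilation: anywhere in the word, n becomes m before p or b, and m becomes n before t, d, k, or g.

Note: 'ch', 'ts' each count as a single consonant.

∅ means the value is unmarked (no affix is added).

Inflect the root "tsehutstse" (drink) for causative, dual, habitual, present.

voice = causative: zero marking, form stays tsehutstse.
Attach aspect habitual -tsoch → tsehutstsetsoch.
Attach tense present -ti → tsehutstsetsochti.
Attach number dual -ah → tsehutstsetsochtiah.
Apply vowel deletion: tsehutstsetsochtiah → tsehutstsetsochtah.
Nasal assimilation: no change.

tsehutstsetsochtah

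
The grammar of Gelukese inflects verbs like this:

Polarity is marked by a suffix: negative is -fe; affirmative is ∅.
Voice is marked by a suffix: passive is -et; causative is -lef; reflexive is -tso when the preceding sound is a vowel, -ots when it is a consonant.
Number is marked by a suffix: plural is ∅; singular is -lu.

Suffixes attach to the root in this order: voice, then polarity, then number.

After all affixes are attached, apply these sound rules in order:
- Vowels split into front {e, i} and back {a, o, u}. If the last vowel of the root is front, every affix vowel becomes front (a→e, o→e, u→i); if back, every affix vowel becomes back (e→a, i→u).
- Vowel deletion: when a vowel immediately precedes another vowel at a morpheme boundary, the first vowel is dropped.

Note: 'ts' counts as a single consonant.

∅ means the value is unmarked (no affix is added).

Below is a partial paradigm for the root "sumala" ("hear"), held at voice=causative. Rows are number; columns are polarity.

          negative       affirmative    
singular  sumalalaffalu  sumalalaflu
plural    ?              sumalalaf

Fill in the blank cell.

Attach voice causative -lef → sumalalef.
Attach polarity negative -fe → sumalaleffe.
number = plural: zero marking, form stays sumalaleffe.
Apply vowel harmony: sumalaleffe → sumalalaffa.
Vowel deletion: no change.

sumalalaffa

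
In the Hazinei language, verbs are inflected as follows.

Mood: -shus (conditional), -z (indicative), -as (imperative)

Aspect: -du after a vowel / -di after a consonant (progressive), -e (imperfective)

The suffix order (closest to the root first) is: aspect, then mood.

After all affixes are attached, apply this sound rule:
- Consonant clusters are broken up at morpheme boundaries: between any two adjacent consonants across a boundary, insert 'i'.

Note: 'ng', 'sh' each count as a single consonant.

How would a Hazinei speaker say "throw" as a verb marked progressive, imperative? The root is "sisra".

Attach aspect progressive -du (after vowel 'a') → sisradu.
Attach mood imperative -as → sisraduas.
Epenthesis: no change.

sisraduas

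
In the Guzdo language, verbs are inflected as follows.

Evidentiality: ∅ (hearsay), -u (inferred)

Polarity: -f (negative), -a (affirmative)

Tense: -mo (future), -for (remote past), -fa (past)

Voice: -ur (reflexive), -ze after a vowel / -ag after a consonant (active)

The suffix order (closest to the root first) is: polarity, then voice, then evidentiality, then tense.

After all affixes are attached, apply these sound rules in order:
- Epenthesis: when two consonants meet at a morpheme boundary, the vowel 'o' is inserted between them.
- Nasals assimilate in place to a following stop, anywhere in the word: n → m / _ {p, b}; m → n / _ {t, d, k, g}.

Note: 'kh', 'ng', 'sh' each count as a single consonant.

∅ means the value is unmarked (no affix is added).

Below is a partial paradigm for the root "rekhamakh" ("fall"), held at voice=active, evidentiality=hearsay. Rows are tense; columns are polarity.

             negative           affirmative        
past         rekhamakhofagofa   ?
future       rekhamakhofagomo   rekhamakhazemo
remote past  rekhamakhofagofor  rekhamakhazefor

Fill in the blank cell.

rekhamakhazefa

Attach polarity affirmative -a → rekhamakha.
Attach voice active -ze (after vowel 'a') → rekhamakhaze.
evidentiality = hearsay: zero marking, form stays rekhamakhaze.
Attach tense past -fa → rekhamakhazefa.
Epenthesis: no change.
Nasal assimilation: no change.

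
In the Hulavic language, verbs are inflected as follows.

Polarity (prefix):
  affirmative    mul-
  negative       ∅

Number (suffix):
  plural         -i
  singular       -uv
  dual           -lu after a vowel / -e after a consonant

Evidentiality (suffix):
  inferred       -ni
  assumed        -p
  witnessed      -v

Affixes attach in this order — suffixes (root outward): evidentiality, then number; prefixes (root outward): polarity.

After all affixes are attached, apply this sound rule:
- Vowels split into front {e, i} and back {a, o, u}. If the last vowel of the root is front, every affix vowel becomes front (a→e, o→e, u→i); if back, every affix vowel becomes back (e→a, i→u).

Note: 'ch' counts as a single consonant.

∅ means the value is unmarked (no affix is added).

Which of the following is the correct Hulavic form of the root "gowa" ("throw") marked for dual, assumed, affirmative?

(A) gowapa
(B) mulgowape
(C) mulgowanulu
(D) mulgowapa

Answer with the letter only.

D

Attach evidentiality assumed -p → gowap.
Attach number dual -e (after consonant 'p') → gowape.
Attach polarity affirmative mul- → mulgowape.
Apply vowel harmony: mulgowape → mulgowapa.
So the correct form is mulgowapa, option (D).
(C) mulgowanulu is wrong: it uses inferred instead of assumed for evidentiality.
(B) mulgowape is wrong: it fails to apply the sound rule(s).
(A) gowapa is wrong: it uses negative instead of affirmative for polarity.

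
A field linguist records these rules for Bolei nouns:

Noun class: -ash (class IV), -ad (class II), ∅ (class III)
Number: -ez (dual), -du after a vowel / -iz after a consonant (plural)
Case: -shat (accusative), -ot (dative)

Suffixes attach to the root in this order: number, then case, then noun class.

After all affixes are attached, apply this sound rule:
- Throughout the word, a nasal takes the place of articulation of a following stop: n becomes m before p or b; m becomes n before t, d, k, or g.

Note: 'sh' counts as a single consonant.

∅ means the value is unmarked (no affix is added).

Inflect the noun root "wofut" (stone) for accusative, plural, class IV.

wofutizshatash

Attach number plural -iz (after consonant 't') → wofutiz.
Attach case accusative -shat → wofutizshat.
Attach noun class class IV -ash → wofutizshatash.
Nasal assimilation: no change.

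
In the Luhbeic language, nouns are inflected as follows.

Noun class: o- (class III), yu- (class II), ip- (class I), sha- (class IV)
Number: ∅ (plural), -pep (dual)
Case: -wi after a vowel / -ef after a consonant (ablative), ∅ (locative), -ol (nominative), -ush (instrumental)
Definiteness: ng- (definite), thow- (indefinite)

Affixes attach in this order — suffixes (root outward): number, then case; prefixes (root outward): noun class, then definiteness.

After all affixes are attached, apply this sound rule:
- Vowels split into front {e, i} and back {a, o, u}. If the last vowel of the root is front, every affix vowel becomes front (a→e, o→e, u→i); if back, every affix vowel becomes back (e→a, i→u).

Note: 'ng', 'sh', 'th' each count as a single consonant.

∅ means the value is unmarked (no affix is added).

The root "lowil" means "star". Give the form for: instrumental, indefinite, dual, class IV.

Attach noun class class IV sha- → shalowil.
Attach definiteness indefinite thow- → thowshalowil.
Attach number dual -pep → thowshalowilpep.
Attach case instrumental -ush → thowshalowilpepush.
Apply vowel harmony: thowshalowilpepush → thewshelowilpepish.

thewshelowilpepish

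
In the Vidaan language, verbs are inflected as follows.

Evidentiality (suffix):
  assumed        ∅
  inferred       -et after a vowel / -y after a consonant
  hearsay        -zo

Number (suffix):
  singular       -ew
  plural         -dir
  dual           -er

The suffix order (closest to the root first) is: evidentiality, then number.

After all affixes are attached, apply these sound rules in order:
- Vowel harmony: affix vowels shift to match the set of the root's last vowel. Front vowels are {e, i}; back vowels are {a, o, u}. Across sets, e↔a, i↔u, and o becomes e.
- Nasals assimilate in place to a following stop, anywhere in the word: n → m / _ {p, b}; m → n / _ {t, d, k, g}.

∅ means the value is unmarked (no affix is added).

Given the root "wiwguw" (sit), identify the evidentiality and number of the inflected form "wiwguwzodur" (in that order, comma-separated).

Segment: wiwguw-zo-dir.
evidentiality: -zo → hearsay.
number: -dir → plural.

hearsay, plural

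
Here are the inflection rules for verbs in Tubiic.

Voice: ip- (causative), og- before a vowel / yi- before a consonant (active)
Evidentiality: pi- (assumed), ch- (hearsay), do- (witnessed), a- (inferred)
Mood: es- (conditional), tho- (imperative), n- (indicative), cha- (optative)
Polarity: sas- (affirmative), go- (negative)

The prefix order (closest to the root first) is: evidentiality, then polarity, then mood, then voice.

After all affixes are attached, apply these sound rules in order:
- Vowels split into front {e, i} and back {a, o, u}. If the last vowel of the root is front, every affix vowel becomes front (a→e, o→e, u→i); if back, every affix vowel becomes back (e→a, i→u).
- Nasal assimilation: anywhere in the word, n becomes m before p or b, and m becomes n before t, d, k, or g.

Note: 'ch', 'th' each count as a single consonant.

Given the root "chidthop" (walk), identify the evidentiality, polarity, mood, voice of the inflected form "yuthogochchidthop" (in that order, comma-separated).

hearsay, negative, imperative, active

Segment: yi-tho-go-ch-chidthop.
evidentiality: ch- → hearsay.
polarity: go- → negative.
mood: tho- → imperative.
voice: og/yi- → active.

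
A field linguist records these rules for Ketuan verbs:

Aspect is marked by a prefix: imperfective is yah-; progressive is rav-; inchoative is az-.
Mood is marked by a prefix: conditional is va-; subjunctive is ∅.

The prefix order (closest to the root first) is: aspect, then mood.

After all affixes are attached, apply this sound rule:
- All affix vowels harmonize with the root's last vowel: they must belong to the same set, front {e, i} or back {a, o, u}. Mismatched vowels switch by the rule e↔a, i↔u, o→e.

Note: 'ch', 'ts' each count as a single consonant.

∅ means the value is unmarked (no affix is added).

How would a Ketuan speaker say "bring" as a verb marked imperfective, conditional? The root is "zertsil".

veyehzertsil

Attach aspect imperfective yah- → yahzertsil.
Attach mood conditional va- → vayahzertsil.
Apply vowel harmony: vayahzertsil → veyehzertsil.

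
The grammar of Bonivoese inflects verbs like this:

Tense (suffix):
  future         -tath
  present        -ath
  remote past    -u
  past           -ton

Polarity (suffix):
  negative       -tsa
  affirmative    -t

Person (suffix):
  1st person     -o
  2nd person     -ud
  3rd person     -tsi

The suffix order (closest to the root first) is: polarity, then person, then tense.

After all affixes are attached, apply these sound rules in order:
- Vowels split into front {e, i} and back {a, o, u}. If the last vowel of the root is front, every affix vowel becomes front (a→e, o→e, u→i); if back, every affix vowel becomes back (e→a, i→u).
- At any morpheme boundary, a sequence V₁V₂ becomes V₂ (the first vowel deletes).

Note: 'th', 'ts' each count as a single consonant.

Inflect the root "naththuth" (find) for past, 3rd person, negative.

naththuthtsatsuton

Attach polarity negative -tsa → naththuthtsa.
Attach person 3rd person -tsi → naththuthtsatsi.
Attach tense past -ton → naththuthtsatsiton.
Apply vowel harmony: naththuthtsatsiton → naththuthtsatsuton.
Vowel deletion: no change.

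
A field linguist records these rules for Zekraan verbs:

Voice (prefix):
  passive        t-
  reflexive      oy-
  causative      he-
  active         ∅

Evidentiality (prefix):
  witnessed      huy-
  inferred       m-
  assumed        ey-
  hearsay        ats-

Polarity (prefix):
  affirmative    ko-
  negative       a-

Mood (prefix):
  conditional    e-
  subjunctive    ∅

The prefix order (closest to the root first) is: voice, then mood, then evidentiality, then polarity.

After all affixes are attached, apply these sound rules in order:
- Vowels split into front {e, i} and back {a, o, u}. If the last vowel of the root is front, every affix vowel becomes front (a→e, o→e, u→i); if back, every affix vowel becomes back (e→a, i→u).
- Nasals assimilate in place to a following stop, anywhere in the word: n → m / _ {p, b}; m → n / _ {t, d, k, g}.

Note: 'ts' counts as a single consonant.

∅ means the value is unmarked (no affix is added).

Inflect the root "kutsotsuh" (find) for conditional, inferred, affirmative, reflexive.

komaoykutsotsuh

Attach voice reflexive oy- → oykutsotsuh.
Attach mood conditional e- → eoykutsotsuh.
Attach evidentiality inferred m- → meoykutsotsuh.
Attach polarity affirmative ko- → komeoykutsotsuh.
Apply vowel harmony: komeoykutsotsuh → komaoykutsotsuh.
Nasal assimilation: no change.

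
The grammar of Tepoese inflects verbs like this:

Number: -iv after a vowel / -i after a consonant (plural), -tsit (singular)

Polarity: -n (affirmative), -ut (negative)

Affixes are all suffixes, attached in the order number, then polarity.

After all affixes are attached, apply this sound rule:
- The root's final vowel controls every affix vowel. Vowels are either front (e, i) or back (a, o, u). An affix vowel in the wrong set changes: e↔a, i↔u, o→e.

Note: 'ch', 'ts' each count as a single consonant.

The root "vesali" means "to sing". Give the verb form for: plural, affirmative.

vesaliivn

Attach number plural -iv (after vowel 'i') → vesaliiv.
Attach polarity affirmative -n → vesaliivn.
Vowel harmony: no change.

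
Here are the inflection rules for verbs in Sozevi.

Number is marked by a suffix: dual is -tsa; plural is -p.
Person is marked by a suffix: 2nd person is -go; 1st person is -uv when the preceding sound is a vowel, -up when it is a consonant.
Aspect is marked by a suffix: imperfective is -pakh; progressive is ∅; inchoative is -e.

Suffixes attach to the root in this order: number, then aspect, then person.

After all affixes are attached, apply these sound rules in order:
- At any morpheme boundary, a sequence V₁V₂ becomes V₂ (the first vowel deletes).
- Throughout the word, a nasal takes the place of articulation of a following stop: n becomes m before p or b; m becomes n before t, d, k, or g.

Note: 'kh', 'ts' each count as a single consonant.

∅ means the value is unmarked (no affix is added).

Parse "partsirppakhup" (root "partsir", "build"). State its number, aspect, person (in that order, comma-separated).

Segment: partsir-p-pakh-up.
number: -p → plural.
aspect: -pakh → imperfective.
person: -uv/up → 1st person.

plural, imperfective, 1st person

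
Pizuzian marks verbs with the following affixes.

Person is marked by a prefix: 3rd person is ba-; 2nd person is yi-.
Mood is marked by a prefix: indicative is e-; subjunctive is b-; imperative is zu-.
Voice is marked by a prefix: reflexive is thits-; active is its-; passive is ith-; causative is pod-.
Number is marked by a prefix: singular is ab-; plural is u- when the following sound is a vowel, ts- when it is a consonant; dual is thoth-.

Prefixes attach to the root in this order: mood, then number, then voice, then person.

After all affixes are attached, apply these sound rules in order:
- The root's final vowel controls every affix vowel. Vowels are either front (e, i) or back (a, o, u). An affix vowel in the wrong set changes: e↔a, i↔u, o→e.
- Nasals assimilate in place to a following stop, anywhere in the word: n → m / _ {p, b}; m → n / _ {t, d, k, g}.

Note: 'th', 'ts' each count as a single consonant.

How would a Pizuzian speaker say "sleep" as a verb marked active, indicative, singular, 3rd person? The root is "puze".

Attach mood indicative e- → epuze.
Attach number singular ab- → abepuze.
Attach voice active its- → itsabepuze.
Attach person 3rd person ba- → baitsabepuze.
Apply vowel harmony: baitsabepuze → beitsebepuze.
Nasal assimilation: no change.

beitsebepuze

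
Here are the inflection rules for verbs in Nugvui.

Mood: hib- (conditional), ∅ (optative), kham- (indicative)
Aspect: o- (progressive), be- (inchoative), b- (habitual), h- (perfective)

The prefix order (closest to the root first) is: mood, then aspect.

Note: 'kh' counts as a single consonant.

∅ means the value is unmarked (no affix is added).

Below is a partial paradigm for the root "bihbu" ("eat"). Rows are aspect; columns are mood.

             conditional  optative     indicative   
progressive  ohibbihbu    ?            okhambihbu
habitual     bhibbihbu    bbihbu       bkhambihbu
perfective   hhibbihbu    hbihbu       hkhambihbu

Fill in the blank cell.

obihbu

mood = optative: zero marking, form stays bihbu.
Attach aspect progressive o- → obihbu.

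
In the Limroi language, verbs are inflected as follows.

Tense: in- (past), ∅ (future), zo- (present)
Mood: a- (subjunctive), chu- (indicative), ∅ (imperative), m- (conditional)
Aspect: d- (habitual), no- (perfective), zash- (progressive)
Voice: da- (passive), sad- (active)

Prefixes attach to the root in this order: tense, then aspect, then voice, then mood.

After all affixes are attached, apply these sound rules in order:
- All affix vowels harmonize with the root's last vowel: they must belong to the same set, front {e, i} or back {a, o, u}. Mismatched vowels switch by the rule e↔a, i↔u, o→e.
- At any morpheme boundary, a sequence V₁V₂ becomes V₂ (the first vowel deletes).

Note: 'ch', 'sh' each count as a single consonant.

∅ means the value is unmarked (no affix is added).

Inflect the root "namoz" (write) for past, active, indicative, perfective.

Attach tense past in- → innamoz.
Attach aspect perfective no- → noinnamoz.
Attach voice active sad- → sadnoinnamoz.
Attach mood indicative chu- → chusadnoinnamoz.
Apply vowel harmony: chusadnoinnamoz → chusadnounnamoz.
Apply vowel deletion: chusadnounnamoz → chusadnunnamoz.

chusadnunnamoz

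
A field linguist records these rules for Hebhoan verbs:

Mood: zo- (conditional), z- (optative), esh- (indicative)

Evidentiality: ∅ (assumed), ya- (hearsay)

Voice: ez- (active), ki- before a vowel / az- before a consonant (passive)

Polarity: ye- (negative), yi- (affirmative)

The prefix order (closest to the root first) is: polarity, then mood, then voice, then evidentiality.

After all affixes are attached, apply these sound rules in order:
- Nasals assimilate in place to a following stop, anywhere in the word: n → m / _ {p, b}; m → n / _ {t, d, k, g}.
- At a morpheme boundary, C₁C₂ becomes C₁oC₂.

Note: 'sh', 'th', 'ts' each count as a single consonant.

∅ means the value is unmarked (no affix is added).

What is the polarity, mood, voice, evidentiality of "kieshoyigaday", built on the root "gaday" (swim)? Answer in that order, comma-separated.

affirmative, indicative, passive, assumed

Segment: ki-esh-yi-gaday.
polarity: yi- → affirmative.
mood: esh- → indicative.
voice: ki/az- → passive.
evidentiality: ∅ → assumed.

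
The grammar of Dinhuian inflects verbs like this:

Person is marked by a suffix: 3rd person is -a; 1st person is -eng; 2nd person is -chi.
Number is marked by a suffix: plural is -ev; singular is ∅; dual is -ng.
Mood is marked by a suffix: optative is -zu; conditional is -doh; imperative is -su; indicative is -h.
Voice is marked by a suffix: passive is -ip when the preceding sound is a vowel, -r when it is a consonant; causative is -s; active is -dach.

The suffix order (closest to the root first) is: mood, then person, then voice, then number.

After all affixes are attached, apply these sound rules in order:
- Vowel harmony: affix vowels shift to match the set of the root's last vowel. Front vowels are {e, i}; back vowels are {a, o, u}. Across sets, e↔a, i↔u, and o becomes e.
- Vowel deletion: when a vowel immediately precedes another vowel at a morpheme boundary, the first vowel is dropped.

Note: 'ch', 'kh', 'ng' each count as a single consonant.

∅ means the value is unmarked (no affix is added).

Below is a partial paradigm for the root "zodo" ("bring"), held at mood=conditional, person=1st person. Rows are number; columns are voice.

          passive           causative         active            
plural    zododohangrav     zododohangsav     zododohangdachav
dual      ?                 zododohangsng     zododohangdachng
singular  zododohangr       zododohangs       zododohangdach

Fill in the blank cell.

Attach mood conditional -doh → zododoh.
Attach person 1st person -eng → zododoheng.
Attach voice passive -r (after consonant 'ng') → zododohengr.
Attach number dual -ng → zododohengrng.
Apply vowel harmony: zododohengrng → zododohangrng.
Vowel deletion: no change.

zododohangrng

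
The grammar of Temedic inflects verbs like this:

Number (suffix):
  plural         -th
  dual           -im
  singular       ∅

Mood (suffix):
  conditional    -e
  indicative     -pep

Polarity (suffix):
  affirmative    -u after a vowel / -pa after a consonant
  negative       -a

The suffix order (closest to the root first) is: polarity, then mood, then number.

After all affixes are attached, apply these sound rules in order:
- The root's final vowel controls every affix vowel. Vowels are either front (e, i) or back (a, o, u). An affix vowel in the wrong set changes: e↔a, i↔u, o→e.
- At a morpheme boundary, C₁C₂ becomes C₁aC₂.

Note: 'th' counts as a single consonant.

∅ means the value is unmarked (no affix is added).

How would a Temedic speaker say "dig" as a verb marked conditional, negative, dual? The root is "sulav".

Attach polarity negative -a → sulava.
Attach mood conditional -e → sulavae.
Attach number dual -im → sulavaeim.
Apply vowel harmony: sulavaeim → sulavaaum.
Epenthesis: no change.

sulavaaum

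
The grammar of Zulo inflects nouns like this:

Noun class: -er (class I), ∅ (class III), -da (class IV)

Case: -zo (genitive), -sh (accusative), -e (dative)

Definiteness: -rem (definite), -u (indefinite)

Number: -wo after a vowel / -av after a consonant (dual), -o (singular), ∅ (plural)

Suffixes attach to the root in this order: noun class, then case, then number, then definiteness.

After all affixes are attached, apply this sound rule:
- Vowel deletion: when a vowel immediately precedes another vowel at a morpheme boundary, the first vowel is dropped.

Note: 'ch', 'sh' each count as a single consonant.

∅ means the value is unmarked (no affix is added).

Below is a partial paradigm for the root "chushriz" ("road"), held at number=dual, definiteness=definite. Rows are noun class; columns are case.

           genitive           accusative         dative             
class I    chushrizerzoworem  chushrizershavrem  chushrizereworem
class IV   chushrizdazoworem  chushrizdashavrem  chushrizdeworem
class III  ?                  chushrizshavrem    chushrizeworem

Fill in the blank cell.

chushrizzoworem

noun class = class III: zero marking, form stays chushriz.
Attach case genitive -zo → chushrizzo.
Attach number dual -wo (after vowel 'o') → chushrizzowo.
Attach definiteness definite -rem → chushrizzoworem.
Vowel deletion: no change.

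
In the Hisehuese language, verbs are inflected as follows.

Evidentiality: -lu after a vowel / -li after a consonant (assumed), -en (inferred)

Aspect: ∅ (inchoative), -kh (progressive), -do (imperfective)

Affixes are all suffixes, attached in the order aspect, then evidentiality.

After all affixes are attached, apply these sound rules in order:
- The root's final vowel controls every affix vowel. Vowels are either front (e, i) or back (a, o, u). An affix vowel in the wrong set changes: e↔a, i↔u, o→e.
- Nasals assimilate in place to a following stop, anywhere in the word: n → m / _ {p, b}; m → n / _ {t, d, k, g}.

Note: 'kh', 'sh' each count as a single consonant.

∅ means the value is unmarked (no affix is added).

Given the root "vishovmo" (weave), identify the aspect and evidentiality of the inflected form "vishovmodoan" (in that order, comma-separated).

imperfective, inferred

Segment: vishovmo-do-en.
aspect: -do → imperfective.
evidentiality: -en → inferred.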